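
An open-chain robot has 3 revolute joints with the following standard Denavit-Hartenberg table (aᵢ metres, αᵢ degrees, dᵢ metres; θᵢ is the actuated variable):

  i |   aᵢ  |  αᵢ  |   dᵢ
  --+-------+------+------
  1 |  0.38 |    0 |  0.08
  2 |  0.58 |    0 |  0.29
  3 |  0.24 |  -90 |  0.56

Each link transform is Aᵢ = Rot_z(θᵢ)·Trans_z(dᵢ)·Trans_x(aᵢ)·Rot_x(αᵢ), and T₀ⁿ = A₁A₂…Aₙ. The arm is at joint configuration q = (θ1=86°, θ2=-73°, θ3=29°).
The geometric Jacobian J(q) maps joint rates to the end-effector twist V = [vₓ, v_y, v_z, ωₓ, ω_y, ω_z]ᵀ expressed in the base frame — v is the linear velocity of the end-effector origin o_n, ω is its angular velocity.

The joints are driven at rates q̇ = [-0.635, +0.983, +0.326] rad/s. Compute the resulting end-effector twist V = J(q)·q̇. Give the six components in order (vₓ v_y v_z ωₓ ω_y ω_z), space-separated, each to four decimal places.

o_n = [0.7700, 0.6701, 0.9300]
J₁: ẑ×o_n = [-0.6701, 0.7700, 0.0000], ω = ẑ
J2: z=[0.0000, 0.0000, 1.0000] o=[0.0265, 0.3791, 0.0800] → [-0.2911, 0.7435, 0.0000, 0.0000, 0.0000, 1.0000]
J3: z=[0.0000, 0.0000, 1.0000] o=[0.5916, 0.5095, 0.3700] → [-0.1606, 0.1784, 0.0000, 0.0000, 0.0000, 1.0000]
V = J·q̇ = [0.0871, 0.3000, 0.0000, 0.0000, 0.0000, 0.6740]

0.0871 0.3000 0.0000 0.0000 0.0000 0.6740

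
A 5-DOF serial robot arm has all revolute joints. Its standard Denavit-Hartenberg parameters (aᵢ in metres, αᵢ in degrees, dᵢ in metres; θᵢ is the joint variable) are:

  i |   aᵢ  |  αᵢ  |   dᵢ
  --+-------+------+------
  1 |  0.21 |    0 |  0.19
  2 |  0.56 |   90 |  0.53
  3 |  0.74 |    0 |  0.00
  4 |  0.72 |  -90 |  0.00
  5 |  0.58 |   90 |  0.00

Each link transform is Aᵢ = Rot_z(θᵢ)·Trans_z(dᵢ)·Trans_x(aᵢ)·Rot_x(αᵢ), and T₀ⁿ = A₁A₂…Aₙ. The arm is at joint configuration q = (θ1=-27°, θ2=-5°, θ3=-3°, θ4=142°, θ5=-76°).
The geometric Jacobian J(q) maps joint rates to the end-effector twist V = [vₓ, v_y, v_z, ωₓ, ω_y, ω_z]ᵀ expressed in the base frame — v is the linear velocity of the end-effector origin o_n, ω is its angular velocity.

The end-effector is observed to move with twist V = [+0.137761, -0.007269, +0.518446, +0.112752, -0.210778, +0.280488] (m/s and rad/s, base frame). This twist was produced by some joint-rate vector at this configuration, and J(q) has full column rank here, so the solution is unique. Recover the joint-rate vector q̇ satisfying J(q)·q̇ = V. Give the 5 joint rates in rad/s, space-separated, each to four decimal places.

0.4010 -0.3590 0.9640 -0.8450 -0.3160

o_n = [0.4399, -0.9169, 1.2457]
J₁: ẑ×o_n = [0.9169, 0.4399, -0.0000], ω = ẑ
J2: z=[0.0000, 0.0000, 1.0000] o=[0.1871, -0.0953, 0.1900] → [0.8215, 0.2528, -0.0000, 0.0000, 0.0000, 1.0000]
J3: z=[-0.5299, -0.8480, 0.0000] o=[0.6620, -0.3921, 0.7200] → [-0.4458, 0.2786, 0.0897, -0.5299, -0.8480, 0.0000]
J4: z=[-0.5299, -0.8480, 0.0000] o=[1.2887, -0.7837, 0.6813] → [-0.4787, 0.2991, -0.6493, -0.5299, -0.8480, 0.0000]
J5: z=[-0.5564, 0.3477, -0.7547] o=[0.8279, -0.4957, 1.1536] → [-0.2858, 0.3441, 0.3692, -0.5564, 0.3477, -0.7547]
q̇ = J⁺·V = [0.4010, -0.3590, 0.9640, -0.8450, -0.3160]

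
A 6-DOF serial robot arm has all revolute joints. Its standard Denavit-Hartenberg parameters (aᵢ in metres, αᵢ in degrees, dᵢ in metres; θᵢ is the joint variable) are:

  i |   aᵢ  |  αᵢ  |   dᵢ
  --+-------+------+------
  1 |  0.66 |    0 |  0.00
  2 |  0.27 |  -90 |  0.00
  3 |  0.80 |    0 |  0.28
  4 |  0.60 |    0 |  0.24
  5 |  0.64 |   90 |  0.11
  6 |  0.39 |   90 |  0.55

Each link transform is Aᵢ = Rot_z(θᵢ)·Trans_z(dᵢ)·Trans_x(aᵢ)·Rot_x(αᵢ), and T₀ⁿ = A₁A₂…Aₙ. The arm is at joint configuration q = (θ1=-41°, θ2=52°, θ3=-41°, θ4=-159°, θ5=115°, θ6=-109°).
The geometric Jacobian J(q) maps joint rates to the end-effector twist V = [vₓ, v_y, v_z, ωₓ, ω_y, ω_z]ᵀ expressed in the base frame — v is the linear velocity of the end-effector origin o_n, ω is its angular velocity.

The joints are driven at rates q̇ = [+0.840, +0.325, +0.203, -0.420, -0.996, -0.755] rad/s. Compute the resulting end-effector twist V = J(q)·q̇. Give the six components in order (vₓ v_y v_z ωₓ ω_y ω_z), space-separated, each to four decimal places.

-0.4515 0.1283 -1.1326 0.9698 -1.0472 1.0992

o_n = [0.2586, -0.2134, 0.8786]
J₁: ẑ×o_n = [0.2134, 0.2586, -0.0000], ω = ẑ
J2: z=[0.0000, 0.0000, 1.0000] o=[0.4981, -0.4330, 0.0000] → [-0.2196, -0.2395, 0.0000, 0.0000, 0.0000, 1.0000]
J3: z=[-0.1908, 0.9816, 0.0000] o=[0.7631, -0.3815, 0.0000] → [0.8625, 0.1677, 0.4632, -0.1908, 0.9816, 0.0000]
J4: z=[-0.1908, 0.9816, 0.0000] o=[1.3024, 0.0086, 0.5248] → [0.3473, 0.0675, 1.0670, -0.1908, 0.9816, 0.0000]
J5: z=[-0.1908, 0.9816, 0.0000] o=[0.7031, 0.1366, 0.3196] → [0.5487, 0.1067, 0.5032, -0.1908, 0.9816, 0.0000]
J6: z=[-0.9779, -0.1901, 0.0872] o=[0.7369, 0.2552, 0.9572] → [0.0558, -0.1185, 0.3673, -0.9779, -0.1901, 0.0872]
V = J·q̇ = [-0.4515, 0.1283, -1.1326, 0.9698, -1.0472, 1.0992]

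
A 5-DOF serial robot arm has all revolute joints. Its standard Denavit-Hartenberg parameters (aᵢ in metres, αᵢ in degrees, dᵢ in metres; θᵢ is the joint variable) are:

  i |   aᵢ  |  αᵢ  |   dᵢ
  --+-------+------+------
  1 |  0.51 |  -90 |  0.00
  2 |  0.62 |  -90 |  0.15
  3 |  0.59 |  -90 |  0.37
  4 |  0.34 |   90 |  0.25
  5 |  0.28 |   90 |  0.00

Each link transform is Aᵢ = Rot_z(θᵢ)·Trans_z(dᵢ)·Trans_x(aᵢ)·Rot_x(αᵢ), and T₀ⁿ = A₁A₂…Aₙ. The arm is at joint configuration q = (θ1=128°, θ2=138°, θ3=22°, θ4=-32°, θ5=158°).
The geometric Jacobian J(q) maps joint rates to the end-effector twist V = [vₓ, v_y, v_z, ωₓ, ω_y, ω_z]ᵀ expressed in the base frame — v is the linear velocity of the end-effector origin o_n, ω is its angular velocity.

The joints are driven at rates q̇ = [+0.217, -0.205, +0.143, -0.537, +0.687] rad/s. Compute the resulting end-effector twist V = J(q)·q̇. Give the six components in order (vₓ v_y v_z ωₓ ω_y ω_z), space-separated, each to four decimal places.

-0.1561 0.1959 -0.1625 -0.1018 -0.5670 0.8475

o_n = [0.6934, -0.1962, -0.4276]
J₁: ẑ×o_n = [0.1962, 0.6934, -0.0000], ω = ẑ
J2: z=[-0.7880, -0.6157, 0.0000] o=[-0.3140, 0.4019, 0.0000] → [0.2633, -0.3370, 1.0915, -0.7880, -0.6157, 0.0000]
J3: z=[0.4120, -0.5273, 0.7431] o=[-0.1485, -0.0535, -0.4149] → [0.1128, 0.6309, 0.3852, 0.4120, -0.5273, 0.7431]
J4: z=[0.5592, 0.7902, 0.2507] o=[0.4283, -0.4329, -0.5059] → [0.0026, 0.0226, -0.0771, 0.5592, 0.7902, 0.2507]
J5: z=[-0.0319, -0.2816, 0.9590] o=[0.8498, -0.4204, -0.4883] → [-0.2321, -0.1481, -0.0512, -0.0319, -0.2816, 0.9590]
V = J·q̇ = [-0.1561, 0.1959, -0.1625, -0.1018, -0.5670, 0.8475]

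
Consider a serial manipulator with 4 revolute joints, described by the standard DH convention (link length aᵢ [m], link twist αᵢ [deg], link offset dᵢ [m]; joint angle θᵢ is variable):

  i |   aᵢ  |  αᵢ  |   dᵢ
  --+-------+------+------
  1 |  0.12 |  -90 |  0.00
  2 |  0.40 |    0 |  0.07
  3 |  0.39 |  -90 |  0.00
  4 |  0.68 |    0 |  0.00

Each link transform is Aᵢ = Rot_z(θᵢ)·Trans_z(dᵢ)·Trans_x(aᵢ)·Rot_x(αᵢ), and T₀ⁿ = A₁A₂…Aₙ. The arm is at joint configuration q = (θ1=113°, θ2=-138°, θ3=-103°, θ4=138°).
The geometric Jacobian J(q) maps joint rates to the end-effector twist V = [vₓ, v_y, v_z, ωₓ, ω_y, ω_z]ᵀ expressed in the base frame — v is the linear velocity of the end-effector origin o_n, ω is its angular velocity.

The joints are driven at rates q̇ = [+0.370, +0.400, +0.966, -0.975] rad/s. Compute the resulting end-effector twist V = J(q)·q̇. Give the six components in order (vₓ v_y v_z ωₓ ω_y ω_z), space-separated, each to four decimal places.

0.4276 0.3686 -0.3455 -1.5906 0.2512 -0.1027

o_n = [0.4018, 0.0387, 0.3685]
J₁: ẑ×o_n = [-0.0387, 0.4018, 0.0000], ω = ẑ
J2: z=[-0.9205, -0.3907, 0.0000] o=[-0.0469, 0.1105, 0.0000] → [-0.1440, 0.3392, 0.2413, -0.9205, -0.3907, 0.0000]
J3: z=[-0.9205, -0.3907, 0.0000] o=[0.0048, -0.1905, 0.2677] → [-0.0394, 0.0929, -0.0559, -0.9205, -0.3907, 0.0000]
J4: z=[0.3417, -0.8051, 0.4848] o=[0.0787, -0.3646, -0.0734] → [-0.5514, 0.0056, 0.3980, 0.3417, -0.8051, 0.4848]
V = J·q̇ = [0.4276, 0.3686, -0.3455, -1.5906, 0.2512, -0.1027]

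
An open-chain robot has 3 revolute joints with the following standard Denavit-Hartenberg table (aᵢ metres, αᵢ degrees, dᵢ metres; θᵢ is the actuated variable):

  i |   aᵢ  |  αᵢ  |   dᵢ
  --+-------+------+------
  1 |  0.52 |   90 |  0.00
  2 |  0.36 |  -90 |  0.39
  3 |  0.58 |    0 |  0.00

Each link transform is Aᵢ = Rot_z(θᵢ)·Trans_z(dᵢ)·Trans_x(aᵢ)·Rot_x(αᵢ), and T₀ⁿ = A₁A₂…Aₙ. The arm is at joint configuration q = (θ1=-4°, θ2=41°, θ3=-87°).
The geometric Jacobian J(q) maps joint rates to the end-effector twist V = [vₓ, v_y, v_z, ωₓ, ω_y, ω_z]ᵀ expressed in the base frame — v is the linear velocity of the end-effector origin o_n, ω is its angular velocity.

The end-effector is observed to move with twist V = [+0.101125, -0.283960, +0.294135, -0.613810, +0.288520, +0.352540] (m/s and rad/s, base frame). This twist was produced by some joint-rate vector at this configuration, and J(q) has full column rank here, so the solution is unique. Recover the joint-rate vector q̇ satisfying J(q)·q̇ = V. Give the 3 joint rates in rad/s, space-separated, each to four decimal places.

-0.3750 -0.2450 0.9640

o_n = [0.7450, -1.0237, 0.2561]
J₁: ẑ×o_n = [1.0237, 0.7450, -0.0000], ω = ẑ
J2: z=[-0.0698, -0.9976, 0.0000] o=[0.5187, -0.0363, 0.0000] → [-0.2555, 0.0179, 0.2946, -0.0698, -0.9976, 0.0000]
J3: z=[-0.6545, 0.0458, 0.7547] o=[0.7626, -0.4443, 0.2362] → [0.4382, -0.0002, 0.3800, -0.6545, 0.0458, 0.7547]
q̇ = J⁺·V = [-0.3750, -0.2450, 0.9640]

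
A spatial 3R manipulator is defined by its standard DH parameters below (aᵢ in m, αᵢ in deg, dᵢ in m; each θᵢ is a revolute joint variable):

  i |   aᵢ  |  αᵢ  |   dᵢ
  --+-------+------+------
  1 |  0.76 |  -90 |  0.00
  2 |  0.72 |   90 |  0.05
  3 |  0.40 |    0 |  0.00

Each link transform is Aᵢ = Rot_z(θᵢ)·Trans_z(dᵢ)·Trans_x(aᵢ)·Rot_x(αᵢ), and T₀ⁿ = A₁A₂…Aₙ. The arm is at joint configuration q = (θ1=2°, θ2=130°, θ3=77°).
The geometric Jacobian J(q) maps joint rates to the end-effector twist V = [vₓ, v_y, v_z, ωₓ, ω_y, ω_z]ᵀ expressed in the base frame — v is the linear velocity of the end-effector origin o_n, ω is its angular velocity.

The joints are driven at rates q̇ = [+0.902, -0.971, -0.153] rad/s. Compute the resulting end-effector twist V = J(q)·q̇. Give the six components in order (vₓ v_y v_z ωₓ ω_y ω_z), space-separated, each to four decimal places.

o_n = [0.2239, 0.4478, -0.6205]
J₁: ẑ×o_n = [-0.4478, 0.2239, 0.0000], ω = ẑ
J2: z=[-0.0349, 0.9994, 0.0000] o=[0.7595, 0.0265, 0.0000] → [-0.6201, -0.0217, 0.5206, -0.0349, 0.9994, 0.0000]
J3: z=[0.7656, 0.0267, -0.6428] o=[0.2953, 0.0603, -0.5516] → [0.2472, 0.0987, 0.2986, 0.7656, 0.0267, -0.6428]
V = J·q̇ = [0.1603, 0.2079, -0.5512, -0.0832, -0.9745, 1.0003]

0.1603 0.2079 -0.5512 -0.0832 -0.9745 1.0003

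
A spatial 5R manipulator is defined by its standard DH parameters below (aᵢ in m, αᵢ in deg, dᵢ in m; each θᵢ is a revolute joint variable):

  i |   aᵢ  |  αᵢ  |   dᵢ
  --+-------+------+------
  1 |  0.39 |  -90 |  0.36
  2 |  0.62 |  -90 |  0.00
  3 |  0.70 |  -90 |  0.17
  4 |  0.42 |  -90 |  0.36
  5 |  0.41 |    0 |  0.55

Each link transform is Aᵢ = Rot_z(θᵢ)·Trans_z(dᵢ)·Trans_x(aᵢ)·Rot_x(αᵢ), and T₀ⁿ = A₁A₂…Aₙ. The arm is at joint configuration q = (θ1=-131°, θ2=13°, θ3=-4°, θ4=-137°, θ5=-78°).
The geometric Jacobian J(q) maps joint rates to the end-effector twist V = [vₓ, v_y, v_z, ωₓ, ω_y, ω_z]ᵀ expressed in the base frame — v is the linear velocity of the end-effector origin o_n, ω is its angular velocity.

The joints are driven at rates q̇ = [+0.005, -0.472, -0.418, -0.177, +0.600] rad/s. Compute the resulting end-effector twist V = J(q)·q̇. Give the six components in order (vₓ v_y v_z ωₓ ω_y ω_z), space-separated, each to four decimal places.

o_n = [-1.5366, -0.6855, -0.8431]
J₁: ẑ×o_n = [0.6855, -1.5366, 0.0000], ω = ẑ
J2: z=[0.7547, -0.6561, 0.0000] o=[-0.2559, -0.2943, 0.3600] → [0.7893, 0.9080, -1.1354, 0.7547, -0.6561, 0.0000]
J3: z=[0.1476, 0.1698, -0.9744] o=[-0.6522, -0.7503, 0.2205] → [-0.1174, 1.0187, 0.1597, 0.1476, 0.1698, -0.9744]
J4: z=[-0.7975, 0.6032, -0.0157] o=[-1.0366, -1.2669, -0.1022] → [-0.4377, -0.5830, -0.1621, -0.7975, 0.6032, -0.0157]
J5: z=[-0.2911, -0.4073, -0.8657] o=[-1.1017, -0.7618, -0.3180] → [0.2799, 0.2236, -0.1993, -0.2911, -0.4073, -0.8657]
V = J·q̇ = [-0.0746, -0.6247, 0.3783, -0.4514, -0.1125, -0.1043]

-0.0746 -0.6247 0.3783 -0.4514 -0.1125 -0.1043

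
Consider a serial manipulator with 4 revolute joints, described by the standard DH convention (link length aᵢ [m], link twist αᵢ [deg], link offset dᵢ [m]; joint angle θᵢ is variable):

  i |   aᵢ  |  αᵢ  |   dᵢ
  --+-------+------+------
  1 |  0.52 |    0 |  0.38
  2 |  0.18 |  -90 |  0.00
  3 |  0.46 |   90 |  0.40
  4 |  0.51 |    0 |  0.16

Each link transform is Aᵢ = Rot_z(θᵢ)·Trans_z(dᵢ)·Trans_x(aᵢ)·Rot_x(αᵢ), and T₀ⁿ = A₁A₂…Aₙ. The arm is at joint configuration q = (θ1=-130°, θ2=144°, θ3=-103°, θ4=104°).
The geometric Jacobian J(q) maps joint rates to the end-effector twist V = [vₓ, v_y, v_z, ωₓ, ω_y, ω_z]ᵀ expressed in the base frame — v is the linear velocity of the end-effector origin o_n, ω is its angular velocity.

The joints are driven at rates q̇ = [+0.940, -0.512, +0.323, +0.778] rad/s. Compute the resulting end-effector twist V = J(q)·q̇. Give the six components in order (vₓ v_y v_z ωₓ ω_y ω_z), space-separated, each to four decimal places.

o_n = [-0.6008, 0.4574, 0.6720]
J₁: ẑ×o_n = [-0.4574, -0.6008, 0.0000], ω = ẑ
J2: z=[0.0000, 0.0000, 1.0000] o=[-0.3342, -0.3983, 0.3800] → [-0.8558, -0.2666, 0.0000, 0.0000, 0.0000, 1.0000]
J3: z=[-0.2419, 0.9703, 0.0000] o=[-0.1596, -0.3548, 0.3800] → [0.2833, 0.0706, 0.2316, -0.2419, 0.9703, 0.0000]
J4: z=[-0.9454, -0.2357, -0.2250] o=[-0.3568, 0.0083, 0.8282] → [0.1379, -0.0928, -0.4822, -0.9454, -0.2357, -0.2250]
V = J·q̇ = [0.2069, -0.4777, -0.3003, -0.8137, 0.1300, 0.2530]

0.2069 -0.4777 -0.3003 -0.8137 0.1300 0.2530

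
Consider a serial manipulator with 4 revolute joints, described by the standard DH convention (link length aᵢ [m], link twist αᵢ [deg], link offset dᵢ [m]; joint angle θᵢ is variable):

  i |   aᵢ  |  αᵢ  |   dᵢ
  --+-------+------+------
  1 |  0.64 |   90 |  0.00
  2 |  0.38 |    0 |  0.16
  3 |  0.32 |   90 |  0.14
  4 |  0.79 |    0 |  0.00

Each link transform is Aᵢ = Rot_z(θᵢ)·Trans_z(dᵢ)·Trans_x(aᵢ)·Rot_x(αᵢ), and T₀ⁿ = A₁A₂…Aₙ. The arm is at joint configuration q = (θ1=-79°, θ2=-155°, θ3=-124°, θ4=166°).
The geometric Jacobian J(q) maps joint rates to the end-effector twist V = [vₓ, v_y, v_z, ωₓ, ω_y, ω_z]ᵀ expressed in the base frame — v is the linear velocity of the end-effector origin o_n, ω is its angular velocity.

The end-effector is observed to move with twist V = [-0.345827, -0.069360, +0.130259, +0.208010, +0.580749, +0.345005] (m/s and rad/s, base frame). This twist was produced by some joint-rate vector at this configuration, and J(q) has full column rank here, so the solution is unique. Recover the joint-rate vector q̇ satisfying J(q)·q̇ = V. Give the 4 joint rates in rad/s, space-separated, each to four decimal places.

0.2610 -0.0200 -0.2950 -0.5370

o_n = [-0.4390, -0.3153, -0.6016]
J₁: ẑ×o_n = [0.3153, -0.4390, 0.0000], ω = ẑ
J2: z=[-0.9816, -0.1908, 0.0000] o=[0.1221, -0.6282, 0.0000] → [0.1148, -0.5906, -0.4143, -0.9816, -0.1908, 0.0000]
J3: z=[-0.9816, -0.1908, 0.0000] o=[-0.1007, -0.3207, -0.1606] → [0.0842, -0.4329, -0.0699, -0.9816, -0.1908, 0.0000]
J4: z=[0.1885, -0.9695, -0.1564] o=[-0.2285, -0.3966, 0.1555] → [0.7467, 0.1756, -0.1888, 0.1885, -0.9695, -0.1564]
q̇ = J⁺·V = [0.2610, -0.0200, -0.2950, -0.5370]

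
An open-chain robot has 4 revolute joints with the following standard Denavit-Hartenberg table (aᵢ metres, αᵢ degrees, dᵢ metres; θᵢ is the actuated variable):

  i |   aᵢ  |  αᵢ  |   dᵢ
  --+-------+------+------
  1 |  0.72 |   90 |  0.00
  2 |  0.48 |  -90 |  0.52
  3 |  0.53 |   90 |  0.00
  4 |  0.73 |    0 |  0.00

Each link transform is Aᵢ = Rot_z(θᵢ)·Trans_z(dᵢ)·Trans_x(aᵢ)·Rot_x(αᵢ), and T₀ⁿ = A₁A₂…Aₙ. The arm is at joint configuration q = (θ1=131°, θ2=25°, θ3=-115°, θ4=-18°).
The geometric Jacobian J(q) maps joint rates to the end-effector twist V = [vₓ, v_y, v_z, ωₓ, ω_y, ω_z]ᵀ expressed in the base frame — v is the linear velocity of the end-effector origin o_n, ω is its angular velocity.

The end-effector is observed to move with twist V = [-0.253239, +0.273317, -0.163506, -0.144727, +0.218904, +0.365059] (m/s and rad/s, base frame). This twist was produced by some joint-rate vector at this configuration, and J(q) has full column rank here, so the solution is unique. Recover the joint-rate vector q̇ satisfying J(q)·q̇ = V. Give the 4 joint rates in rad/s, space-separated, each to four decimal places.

o_n = [0.7172, 1.6589, -0.2203]
J₁: ẑ×o_n = [-1.6589, 0.7172, 0.0000], ω = ẑ
J2: z=[0.7547, 0.6561, 0.0000] o=[-0.4724, 0.5434, 0.0000] → [-0.1445, 0.1662, 0.0614, 0.7547, 0.6561, 0.0000]
J3: z=[0.2773, -0.3190, 0.9063] o=[-0.3653, 1.2129, 0.2029] → [-0.2693, 1.0984, 0.4689, 0.2773, -0.3190, 0.9063]
J4: z=[0.2199, -0.8972, -0.3830] o=[0.1304, 1.3748, 0.1082] → [0.4035, -0.1525, 0.5889, 0.2199, -0.8972, -0.3830]
q̇ = J⁺·V = [0.0330, -0.1410, 0.1910, -0.4150]

0.0330 -0.1410 0.1910 -0.4150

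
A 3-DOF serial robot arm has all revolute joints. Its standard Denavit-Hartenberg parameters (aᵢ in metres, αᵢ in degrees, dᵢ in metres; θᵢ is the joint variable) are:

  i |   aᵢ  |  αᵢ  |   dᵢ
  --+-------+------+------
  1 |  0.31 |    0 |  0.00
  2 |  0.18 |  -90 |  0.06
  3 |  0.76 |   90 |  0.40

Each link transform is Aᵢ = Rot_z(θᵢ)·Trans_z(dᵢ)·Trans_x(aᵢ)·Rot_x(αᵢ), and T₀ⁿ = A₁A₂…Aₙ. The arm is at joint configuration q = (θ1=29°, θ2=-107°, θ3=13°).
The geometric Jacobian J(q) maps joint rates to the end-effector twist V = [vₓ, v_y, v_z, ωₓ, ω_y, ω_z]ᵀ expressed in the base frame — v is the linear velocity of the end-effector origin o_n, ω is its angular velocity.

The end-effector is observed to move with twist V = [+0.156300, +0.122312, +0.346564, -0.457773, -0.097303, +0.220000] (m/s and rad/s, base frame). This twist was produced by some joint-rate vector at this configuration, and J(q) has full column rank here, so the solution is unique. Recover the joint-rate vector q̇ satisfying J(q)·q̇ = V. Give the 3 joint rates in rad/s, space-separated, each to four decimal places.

o_n = [0.8538, -0.6669, -0.1110]
J₁: ẑ×o_n = [0.6669, 0.8538, -0.0000], ω = ẑ
J2: z=[0.0000, 0.0000, 1.0000] o=[0.2711, 0.1503, 0.0000] → [0.8172, 0.5826, -0.0000, 0.0000, 0.0000, 1.0000]
J3: z=[0.9781, 0.2079, 0.0000] o=[0.3086, -0.0258, 0.0600] → [-0.0355, 0.1672, -0.7405, 0.9781, 0.2079, 0.0000]
q̇ = J⁺·V = [0.2670, -0.0470, -0.4680]

0.2670 -0.0470 -0.4680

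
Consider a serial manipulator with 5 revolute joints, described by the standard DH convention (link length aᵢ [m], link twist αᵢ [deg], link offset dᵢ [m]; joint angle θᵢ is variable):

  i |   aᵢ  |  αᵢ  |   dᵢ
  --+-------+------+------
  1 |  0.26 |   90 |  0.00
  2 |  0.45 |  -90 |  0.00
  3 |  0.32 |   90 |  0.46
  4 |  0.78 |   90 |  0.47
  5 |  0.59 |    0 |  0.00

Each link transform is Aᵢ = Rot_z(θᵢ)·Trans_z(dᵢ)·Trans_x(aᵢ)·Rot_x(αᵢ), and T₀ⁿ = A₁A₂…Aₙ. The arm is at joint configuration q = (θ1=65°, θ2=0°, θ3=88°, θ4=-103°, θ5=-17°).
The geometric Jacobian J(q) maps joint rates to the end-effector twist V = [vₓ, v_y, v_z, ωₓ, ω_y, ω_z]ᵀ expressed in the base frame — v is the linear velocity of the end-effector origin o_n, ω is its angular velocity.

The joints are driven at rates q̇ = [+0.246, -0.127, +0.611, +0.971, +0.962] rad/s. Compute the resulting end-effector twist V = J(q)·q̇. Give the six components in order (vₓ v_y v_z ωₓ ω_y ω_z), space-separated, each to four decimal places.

o_n = [0.4194, 0.9166, -0.8498]
J₁: ẑ×o_n = [-0.9166, 0.4194, 0.0000], ω = ẑ
J2: z=[0.9063, -0.4226, 0.0000] o=[0.1099, 0.2356, 0.0000] → [0.3591, 0.7702, 0.7479, 0.9063, -0.4226, 0.0000]
J3: z=[-0.0000, -0.0000, 1.0000] o=[0.3001, 0.6435, 0.0000] → [-0.2731, 0.1194, -0.0000, -0.0000, -0.0000, 1.0000]
J4: z=[0.4540, 0.8910, 0.0000] o=[0.0149, 0.7888, 0.4600] → [-1.1670, 0.5946, -0.3024, 0.4540, 0.8910, 0.0000]
J5: z=[0.8682, -0.4424, 0.2250] o=[0.3847, 1.1279, -0.3000] → [0.2907, 0.4851, -0.1681, 0.8682, -0.4424, 0.2250]
V = J·q̇ = [-1.2914, 1.1224, -0.5503, 1.1609, 0.4933, 1.0734]

-1.2914 1.1224 -0.5503 1.1609 0.4933 1.0734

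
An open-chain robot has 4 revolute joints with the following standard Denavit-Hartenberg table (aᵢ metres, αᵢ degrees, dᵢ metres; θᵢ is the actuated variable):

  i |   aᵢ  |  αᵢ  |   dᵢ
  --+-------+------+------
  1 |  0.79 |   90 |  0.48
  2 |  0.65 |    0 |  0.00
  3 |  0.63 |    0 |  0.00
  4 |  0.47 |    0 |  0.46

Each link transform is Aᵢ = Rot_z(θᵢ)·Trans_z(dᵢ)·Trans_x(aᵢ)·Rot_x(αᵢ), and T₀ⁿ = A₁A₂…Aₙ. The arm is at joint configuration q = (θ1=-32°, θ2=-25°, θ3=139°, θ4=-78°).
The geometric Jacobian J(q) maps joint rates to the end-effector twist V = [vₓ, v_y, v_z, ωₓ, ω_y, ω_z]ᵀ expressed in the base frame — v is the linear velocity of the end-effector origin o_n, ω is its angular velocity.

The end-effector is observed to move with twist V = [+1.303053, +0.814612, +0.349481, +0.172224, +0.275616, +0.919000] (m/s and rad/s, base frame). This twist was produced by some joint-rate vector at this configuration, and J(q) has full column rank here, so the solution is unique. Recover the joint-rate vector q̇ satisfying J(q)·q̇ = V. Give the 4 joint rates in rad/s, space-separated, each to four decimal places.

o_n = [1.0309, -1.1866, 1.0571]
J₁: ẑ×o_n = [1.1866, 1.0309, -0.0000], ω = ẑ
J2: z=[-0.5299, -0.8480, 0.0000] o=[0.6700, -0.4186, 0.4800] → [-0.4894, 0.3058, 0.7131, -0.5299, -0.8480, 0.0000]
J3: z=[-0.5299, -0.8480, 0.0000] o=[1.1695, -0.7308, 0.2053] → [-0.7224, 0.4514, 0.1240, -0.5299, -0.8480, 0.0000]
J4: z=[-0.5299, -0.8480, 0.0000] o=[0.9522, -0.5950, 0.7808] → [-0.2343, 0.1464, 0.3802, -0.5299, -0.8480, 0.0000]
q̇ = J⁺·V = [0.9190, 0.8600, -0.7290, -0.4560]

0.9190 0.8600 -0.7290 -0.4560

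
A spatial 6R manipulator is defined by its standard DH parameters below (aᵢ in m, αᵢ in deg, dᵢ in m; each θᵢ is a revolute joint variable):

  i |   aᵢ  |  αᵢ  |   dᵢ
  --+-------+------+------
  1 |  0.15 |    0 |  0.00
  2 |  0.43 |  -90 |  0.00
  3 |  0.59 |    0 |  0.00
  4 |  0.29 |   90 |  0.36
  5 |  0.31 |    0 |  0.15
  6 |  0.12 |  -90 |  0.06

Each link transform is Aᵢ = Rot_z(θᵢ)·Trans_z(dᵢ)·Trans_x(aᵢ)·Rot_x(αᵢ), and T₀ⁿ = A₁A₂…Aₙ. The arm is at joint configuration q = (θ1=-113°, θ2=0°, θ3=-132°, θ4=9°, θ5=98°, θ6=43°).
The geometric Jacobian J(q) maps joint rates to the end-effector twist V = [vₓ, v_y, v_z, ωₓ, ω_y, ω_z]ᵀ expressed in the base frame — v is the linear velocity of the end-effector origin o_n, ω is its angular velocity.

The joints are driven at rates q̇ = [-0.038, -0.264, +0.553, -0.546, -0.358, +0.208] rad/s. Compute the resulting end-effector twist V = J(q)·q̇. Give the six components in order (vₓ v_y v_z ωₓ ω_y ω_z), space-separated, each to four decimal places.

-0.0723 -0.4047 0.3218 -0.0427 -0.1185 -0.2203

o_n = [0.7126, -0.2215, 0.4529]
J₁: ẑ×o_n = [0.2215, 0.7126, -0.0000], ω = ẑ
J2: z=[0.0000, 0.0000, 1.0000] o=[-0.0586, -0.1381, 0.0000] → [0.0834, 0.7712, -0.0000, 0.0000, 0.0000, 1.0000]
J3: z=[0.9205, -0.3907, 0.0000] o=[-0.2266, -0.5339, 0.0000] → [-0.1770, -0.4169, 0.6546, 0.9205, -0.3907, 0.0000]
J4: z=[0.9205, -0.3907, 0.0000] o=[-0.0724, -0.1705, 0.4385] → [-0.0056, -0.0133, 0.2598, 0.9205, -0.3907, 0.0000]
J5: z=[0.3277, 0.7720, -0.5446] o=[0.3207, -0.1658, 0.6817] → [-0.2070, -0.1385, -0.3208, 0.3277, 0.7720, -0.5446]
J6: z=[0.3277, 0.7720, -0.5446] o=[0.6433, -0.1915, 0.5638] → [-0.1019, -0.0014, -0.0633, 0.3277, 0.7720, -0.5446]
V = J·q̇ = [-0.0723, -0.4047, 0.3218, -0.0427, -0.1185, -0.2203]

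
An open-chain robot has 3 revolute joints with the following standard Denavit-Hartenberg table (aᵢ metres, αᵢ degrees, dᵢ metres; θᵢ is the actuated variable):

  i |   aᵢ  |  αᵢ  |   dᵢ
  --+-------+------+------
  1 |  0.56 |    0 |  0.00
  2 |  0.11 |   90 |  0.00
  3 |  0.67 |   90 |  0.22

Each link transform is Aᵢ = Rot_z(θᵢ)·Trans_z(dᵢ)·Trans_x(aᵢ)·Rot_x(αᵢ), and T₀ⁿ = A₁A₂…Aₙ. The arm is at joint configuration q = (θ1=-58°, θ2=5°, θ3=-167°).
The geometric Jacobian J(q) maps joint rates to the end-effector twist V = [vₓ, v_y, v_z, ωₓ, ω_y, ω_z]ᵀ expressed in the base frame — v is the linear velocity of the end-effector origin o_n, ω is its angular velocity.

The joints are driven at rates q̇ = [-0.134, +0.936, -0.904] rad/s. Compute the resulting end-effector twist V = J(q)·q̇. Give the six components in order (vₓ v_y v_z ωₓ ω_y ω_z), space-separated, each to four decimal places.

-0.3871 -0.3339 0.5902 0.7220 0.5440 0.8020

o_n = [-0.2056, -0.1738, -0.1507]
J₁: ẑ×o_n = [0.1738, -0.2056, 0.0000], ω = ẑ
J2: z=[0.0000, 0.0000, 1.0000] o=[0.2968, -0.4749, 0.0000] → [-0.3011, -0.5024, 0.0000, 0.0000, 0.0000, 1.0000]
J3: z=[-0.7986, -0.6018, 0.0000] o=[0.3630, -0.5628, 0.0000] → [0.0907, -0.1204, -0.6528, -0.7986, -0.6018, 0.0000]
V = J·q̇ = [-0.3871, -0.3339, 0.5902, 0.7220, 0.5440, 0.8020]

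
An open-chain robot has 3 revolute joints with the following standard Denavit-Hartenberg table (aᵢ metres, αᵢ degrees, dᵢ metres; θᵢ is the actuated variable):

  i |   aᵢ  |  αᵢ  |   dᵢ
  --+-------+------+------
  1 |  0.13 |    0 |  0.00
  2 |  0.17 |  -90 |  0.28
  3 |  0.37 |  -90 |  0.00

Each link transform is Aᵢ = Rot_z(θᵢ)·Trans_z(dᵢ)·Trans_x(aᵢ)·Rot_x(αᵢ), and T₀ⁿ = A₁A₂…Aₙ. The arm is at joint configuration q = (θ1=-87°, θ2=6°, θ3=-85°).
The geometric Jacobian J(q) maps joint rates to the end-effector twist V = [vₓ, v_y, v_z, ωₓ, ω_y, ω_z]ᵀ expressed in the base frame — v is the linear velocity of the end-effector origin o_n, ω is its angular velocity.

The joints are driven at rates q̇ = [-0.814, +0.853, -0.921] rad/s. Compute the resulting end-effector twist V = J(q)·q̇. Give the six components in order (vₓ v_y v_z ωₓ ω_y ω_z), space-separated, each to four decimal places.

-0.1510 0.3310 0.0297 -0.9097 -0.1441 0.0390

o_n = [0.0384, -0.3296, 0.6486]
J₁: ẑ×o_n = [0.3296, 0.0384, -0.0000], ω = ẑ
J2: z=[0.0000, 0.0000, 1.0000] o=[0.0068, -0.1298, 0.0000] → [0.1998, 0.0316, -0.0000, 0.0000, 0.0000, 1.0000]
J3: z=[0.9877, 0.1564, 0.0000] o=[0.0334, -0.2977, 0.2800] → [0.0577, -0.3641, -0.0322, 0.9877, 0.1564, 0.0000]
V = J·q̇ = [-0.1510, 0.3310, 0.0297, -0.9097, -0.1441, 0.0390]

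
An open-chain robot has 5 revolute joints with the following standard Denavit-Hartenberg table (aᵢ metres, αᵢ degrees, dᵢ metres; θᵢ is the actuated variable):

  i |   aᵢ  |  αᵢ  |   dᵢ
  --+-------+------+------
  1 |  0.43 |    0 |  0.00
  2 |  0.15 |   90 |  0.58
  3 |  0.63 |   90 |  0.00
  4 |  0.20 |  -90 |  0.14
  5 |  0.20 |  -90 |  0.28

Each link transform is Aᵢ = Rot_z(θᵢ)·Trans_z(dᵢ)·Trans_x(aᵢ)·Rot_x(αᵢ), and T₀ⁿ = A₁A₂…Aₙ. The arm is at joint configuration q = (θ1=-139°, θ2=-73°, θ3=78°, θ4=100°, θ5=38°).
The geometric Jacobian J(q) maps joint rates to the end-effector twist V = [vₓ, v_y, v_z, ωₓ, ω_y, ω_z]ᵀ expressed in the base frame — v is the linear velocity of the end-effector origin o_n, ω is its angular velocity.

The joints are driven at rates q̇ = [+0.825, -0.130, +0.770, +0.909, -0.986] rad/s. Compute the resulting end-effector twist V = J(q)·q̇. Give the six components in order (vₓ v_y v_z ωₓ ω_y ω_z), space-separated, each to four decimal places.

o_n = [-0.3564, 0.0957, 0.8623]
J₁: ẑ×o_n = [-0.0957, -0.3564, 0.0000], ω = ẑ
J2: z=[0.0000, 0.0000, 1.0000] o=[-0.3245, -0.2821, 0.0000] → [-0.3778, -0.0319, 0.0000, 0.0000, 0.0000, 1.0000]
J3: z=[0.5299, 0.8480, 0.0000] o=[-0.4517, -0.2026, 0.5800] → [0.2394, -0.1496, 0.0772, 0.5299, 0.8480, 0.0000]
J4: z=[-0.8295, 0.5183, -0.2079] o=[-0.5628, -0.1332, 1.1962] → [-0.1255, -0.3200, -0.2969, -0.8295, 0.5183, -0.2079]
J5: z=[0.0816, -0.2558, -0.9633] o=[-0.5684, 0.1026, 1.1332] → [0.0627, -0.1822, 0.0537, 0.0816, -0.2558, -0.9633]
V = J·q̇ = [-0.0215, -0.5163, -0.2633, -0.4265, 1.3764, 1.4558]

-0.0215 -0.5163 -0.2633 -0.4265 1.3764 1.4558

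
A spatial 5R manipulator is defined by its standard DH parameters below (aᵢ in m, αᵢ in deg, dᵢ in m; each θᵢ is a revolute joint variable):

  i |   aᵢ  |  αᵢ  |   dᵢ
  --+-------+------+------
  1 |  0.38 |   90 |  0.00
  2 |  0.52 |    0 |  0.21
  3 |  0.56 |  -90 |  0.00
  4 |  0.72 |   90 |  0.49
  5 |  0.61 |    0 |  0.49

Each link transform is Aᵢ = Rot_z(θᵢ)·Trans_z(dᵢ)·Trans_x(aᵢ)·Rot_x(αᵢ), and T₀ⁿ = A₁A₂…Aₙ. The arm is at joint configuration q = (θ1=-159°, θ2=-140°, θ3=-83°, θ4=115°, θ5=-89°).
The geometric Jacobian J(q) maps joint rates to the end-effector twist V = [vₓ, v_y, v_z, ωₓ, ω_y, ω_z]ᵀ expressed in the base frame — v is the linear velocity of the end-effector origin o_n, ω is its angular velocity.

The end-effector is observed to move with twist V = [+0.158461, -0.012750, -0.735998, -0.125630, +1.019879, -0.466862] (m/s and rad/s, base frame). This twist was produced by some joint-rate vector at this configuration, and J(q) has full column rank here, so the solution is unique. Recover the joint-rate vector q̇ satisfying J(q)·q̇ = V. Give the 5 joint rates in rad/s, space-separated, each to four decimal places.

o_n = [0.6518, -0.4560, 0.2276]
J₁: ẑ×o_n = [0.4560, 0.6518, -0.0000], ω = ẑ
J2: z=[-0.3584, 0.9336, 0.0000] o=[-0.3548, -0.1362, 0.0000] → [0.2125, 0.0816, -0.8251, -0.3584, 0.9336, 0.0000]
J3: z=[-0.3584, 0.9336, 0.0000] o=[-0.0581, 0.2026, -0.3342] → [0.5246, 0.2014, -0.4267, -0.3584, 0.9336, 0.0000]
J4: z=[0.6367, 0.2444, -0.7314] o=[0.3242, 0.3494, 0.0477] → [-0.5450, -0.3542, -0.5928, 0.6367, 0.2444, -0.7314]
J5: z=[0.7703, -0.1570, 0.6181] o=[0.6623, -0.2198, -0.5182] → [0.0289, -0.5810, -0.1836, 0.7703, -0.1570, 0.6181]
q̇ = J⁺·V = [-0.1090, 0.2010, 0.7670, 0.4310, -0.0690]

-0.1090 0.2010 0.7670 0.4310 -0.0690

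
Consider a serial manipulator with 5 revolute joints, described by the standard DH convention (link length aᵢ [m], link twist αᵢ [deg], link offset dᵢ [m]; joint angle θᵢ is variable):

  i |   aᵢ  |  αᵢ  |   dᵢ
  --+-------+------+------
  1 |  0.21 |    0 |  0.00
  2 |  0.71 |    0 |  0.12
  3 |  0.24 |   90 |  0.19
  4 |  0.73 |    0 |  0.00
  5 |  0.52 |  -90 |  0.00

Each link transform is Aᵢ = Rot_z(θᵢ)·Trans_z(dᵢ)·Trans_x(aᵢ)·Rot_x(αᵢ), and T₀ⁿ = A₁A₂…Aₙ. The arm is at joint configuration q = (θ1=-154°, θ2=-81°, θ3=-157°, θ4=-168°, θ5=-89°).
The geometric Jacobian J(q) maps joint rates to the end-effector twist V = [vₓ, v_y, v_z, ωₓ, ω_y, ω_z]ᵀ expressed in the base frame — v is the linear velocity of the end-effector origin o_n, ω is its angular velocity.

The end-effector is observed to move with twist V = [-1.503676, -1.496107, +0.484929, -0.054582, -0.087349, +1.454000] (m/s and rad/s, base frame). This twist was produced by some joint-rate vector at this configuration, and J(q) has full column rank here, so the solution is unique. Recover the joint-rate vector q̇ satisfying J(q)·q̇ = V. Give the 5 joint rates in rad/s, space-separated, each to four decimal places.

o_n = [-1.0972, 0.8027, 0.6649]
J₁: ẑ×o_n = [-0.8027, -1.0972, 0.0000], ω = ẑ
J2: z=[0.0000, 0.0000, 1.0000] o=[-0.1887, -0.0921, 0.0000] → [-0.8948, -0.9085, 0.0000, 0.0000, 0.0000, 1.0000]
J3: z=[0.0000, 0.0000, 1.0000] o=[-0.5960, 0.4895, 0.1200] → [-0.3132, -0.5012, 0.0000, 0.0000, 0.0000, 1.0000]
J4: z=[-0.5299, -0.8480, 0.0000] o=[-0.3925, 0.3624, 0.3100] → [-0.3010, 0.1881, -0.8310, -0.5299, -0.8480, 0.0000]
J5: z=[-0.5299, -0.8480, 0.0000] o=[-0.9980, 0.7407, 0.1582] → [-0.4297, 0.2685, -0.1170, -0.5299, -0.8480, 0.0000]
q̇ = J⁺·V = [0.8320, 0.8720, -0.2500, -0.6960, 0.7990]

0.8320 0.8720 -0.2500 -0.6960 0.7990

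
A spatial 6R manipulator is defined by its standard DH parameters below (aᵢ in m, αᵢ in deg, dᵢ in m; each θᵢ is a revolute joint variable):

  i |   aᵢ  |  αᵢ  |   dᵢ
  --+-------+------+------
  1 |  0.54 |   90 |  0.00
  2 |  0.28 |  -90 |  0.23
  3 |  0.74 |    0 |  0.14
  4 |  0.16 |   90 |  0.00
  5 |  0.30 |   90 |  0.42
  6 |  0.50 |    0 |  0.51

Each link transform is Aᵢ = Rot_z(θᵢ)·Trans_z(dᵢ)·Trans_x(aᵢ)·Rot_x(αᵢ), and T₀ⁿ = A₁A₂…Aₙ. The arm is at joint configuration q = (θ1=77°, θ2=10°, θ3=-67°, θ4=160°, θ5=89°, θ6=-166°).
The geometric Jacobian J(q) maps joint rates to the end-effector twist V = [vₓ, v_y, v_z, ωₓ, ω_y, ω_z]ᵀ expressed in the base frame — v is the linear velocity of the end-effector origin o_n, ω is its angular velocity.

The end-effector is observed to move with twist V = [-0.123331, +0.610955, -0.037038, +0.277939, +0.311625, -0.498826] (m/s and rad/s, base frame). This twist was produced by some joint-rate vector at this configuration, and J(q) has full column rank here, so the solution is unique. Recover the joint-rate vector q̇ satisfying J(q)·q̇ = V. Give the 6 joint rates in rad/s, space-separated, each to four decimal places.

o_n = [0.5320, 1.2828, 0.0914]
J₁: ẑ×o_n = [-1.2828, 0.5320, 0.0000], ω = ẑ
J2: z=[0.9744, -0.2250, 0.0000] o=[0.1215, 0.5262, 0.0000] → [-0.0206, -0.0891, 0.8296, 0.9744, -0.2250, 0.0000]
J3: z=[-0.0391, -0.1692, 0.9848] o=[0.4076, 0.7431, 0.0486] → [-0.5388, 0.1241, -0.0000, -0.0391, -0.1692, 0.9848]
J4: z=[-0.0391, -0.1692, 0.9848] o=[1.1299, 0.8436, 0.2367] → [-0.4079, -0.5945, -0.1183, -0.0391, -0.1692, 0.9848]
J5: z=[0.1702, 0.9700, 0.1734] o=[0.9724, 0.8715, 0.2352] → [-0.2108, -0.0519, 0.4972, 0.1702, 0.9700, 0.1734]
J6: z=[-0.9838, 0.1773, -0.0263] o=[1.0270, 1.2291, 0.6034] → [-0.0894, -0.4907, 0.0350, -0.9838, 0.1773, -0.0263]
q̇ = J⁺·V = [0.5050, -0.1820, -0.6780, -0.3810, 0.1660, -0.3920]

0.5050 -0.1820 -0.6780 -0.3810 0.1660 -0.3920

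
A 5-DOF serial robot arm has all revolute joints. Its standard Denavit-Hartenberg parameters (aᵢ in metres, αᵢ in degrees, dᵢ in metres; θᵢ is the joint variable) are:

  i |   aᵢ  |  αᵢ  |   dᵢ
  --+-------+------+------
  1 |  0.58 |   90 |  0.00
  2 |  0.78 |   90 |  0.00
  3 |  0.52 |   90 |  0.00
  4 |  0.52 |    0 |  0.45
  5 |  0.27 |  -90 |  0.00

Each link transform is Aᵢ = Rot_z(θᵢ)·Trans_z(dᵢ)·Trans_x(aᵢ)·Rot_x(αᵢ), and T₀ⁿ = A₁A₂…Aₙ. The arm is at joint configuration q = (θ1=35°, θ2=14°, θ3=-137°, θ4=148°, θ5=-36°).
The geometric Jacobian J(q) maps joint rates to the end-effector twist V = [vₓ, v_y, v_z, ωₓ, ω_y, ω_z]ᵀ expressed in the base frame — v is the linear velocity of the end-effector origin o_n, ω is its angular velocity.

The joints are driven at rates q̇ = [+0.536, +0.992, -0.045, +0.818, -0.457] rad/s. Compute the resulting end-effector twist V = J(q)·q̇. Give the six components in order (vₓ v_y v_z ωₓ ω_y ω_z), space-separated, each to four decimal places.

o_n = [1.1656, 0.3960, -0.3919]
J₁: ẑ×o_n = [-0.3960, 1.1656, 0.0000], ω = ẑ
J2: z=[0.5736, -0.8192, 0.0000] o=[0.4751, 0.3327, 0.0000] → [0.3210, 0.2248, 0.6020, 0.5736, -0.8192, 0.0000]
J3: z=[0.1982, 0.1388, -0.9703] o=[1.0951, 0.7668, 0.1887] → [-0.4403, 0.0466, -0.0833, 0.1982, 0.1388, -0.9703]
J4: z=[-0.1226, -0.9786, -0.1650] o=[0.5894, 0.8456, 0.0967] → [0.4040, -0.1550, 0.6191, -0.1226, -0.9786, -0.1650]
J5: z=[-0.1226, -0.9786, -0.1650] o=[1.0177, 0.3766, -0.1669] → [0.2234, -0.0520, 0.1424, -0.1226, -0.9786, -0.1650]
V = J·q̇ = [0.3544, 0.7427, 1.0422, 0.5158, -1.1721, 0.5201]

0.3544 0.7427 1.0422 0.5158 -1.1721 0.5201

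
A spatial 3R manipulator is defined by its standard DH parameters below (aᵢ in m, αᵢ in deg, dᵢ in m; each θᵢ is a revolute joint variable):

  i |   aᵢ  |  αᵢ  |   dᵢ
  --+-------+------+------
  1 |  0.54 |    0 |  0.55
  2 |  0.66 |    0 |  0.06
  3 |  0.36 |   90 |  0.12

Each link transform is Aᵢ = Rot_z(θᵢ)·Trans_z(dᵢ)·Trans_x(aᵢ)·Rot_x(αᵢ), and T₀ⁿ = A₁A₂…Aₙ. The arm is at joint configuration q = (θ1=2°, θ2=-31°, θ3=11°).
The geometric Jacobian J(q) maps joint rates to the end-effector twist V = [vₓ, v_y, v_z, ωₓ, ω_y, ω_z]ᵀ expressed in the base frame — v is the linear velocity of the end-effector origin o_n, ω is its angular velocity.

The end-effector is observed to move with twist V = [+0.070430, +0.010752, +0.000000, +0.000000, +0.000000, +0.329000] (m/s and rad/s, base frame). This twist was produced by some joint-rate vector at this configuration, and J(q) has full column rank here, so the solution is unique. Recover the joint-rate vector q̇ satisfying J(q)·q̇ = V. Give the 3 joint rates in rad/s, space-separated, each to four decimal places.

-0.2840 0.3730 0.2400

o_n = [1.4593, -0.4124, 0.7300]
J₁: ẑ×o_n = [0.4124, 1.4593, -0.0000], ω = ẑ
J2: z=[0.0000, 0.0000, 1.0000] o=[0.5397, 0.0188, 0.5500] → [0.4312, 0.9196, -0.0000, 0.0000, 0.0000, 1.0000]
J3: z=[0.0000, 0.0000, 1.0000] o=[1.1169, -0.3011, 0.6100] → [0.1112, 0.3424, -0.0000, 0.0000, 0.0000, 1.0000]
q̇ = J⁺·V = [-0.2840, 0.3730, 0.2400]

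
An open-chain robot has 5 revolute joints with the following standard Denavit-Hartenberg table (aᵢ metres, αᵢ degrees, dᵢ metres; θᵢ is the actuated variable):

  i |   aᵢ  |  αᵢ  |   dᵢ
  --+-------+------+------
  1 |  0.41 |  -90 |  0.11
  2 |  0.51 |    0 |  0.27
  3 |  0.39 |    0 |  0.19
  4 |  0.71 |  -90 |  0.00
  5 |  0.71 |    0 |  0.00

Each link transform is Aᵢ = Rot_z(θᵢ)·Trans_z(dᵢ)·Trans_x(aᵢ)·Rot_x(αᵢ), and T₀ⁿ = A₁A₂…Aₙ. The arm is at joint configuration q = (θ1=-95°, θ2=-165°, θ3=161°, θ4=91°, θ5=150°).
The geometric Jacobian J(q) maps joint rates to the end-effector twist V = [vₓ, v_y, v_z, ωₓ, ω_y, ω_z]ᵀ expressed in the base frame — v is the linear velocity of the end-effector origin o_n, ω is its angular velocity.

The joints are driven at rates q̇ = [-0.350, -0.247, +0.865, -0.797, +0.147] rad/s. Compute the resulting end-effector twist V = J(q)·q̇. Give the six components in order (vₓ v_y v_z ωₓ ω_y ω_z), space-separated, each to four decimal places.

-0.0216 -0.0335 -0.3091 -0.1655 0.1618 -0.3577

o_n = [0.0775, -0.3194, 0.1742]
J₁: ẑ×o_n = [0.3194, 0.0775, -0.0000], ω = ẑ
J2: z=[0.9962, -0.0872, 0.0000] o=[-0.0357, -0.4084, 0.1100] → [-0.0056, -0.0640, 0.0986, 0.9962, -0.0872, 0.0000]
J3: z=[0.9962, -0.0872, 0.0000] o=[0.2762, 0.0588, 0.2420] → [0.0059, 0.0675, -0.3940, 0.9962, -0.0872, 0.0000]
J4: z=[0.9962, -0.0872, 0.0000] o=[0.4315, -0.3454, 0.2692] → [0.0083, 0.0946, -0.0050, 0.9962, -0.0872, 0.0000]
J5: z=[0.0870, 0.9948, -0.0523] o=[0.4283, -0.3824, -0.4398] → [0.6142, -0.0351, 0.3545, 0.0870, 0.9948, -0.0523]
V = J·q̇ = [-0.0216, -0.0335, -0.3091, -0.1655, 0.1618, -0.3577]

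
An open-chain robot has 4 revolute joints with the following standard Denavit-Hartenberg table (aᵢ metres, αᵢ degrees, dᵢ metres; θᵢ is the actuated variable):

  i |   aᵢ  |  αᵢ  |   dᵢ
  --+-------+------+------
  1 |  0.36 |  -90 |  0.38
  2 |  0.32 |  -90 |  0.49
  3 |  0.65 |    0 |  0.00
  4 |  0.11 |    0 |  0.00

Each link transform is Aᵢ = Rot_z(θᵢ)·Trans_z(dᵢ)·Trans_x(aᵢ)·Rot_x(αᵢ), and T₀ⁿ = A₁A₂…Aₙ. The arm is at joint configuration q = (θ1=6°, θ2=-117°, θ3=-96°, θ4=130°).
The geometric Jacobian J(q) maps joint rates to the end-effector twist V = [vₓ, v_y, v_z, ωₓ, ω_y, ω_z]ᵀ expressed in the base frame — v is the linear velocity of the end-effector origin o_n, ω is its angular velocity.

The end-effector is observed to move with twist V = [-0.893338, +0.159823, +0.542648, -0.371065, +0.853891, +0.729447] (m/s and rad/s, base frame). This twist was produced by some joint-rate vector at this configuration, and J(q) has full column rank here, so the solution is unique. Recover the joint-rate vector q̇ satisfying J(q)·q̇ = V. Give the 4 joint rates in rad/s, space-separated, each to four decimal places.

o_n = [0.0907, 1.0904, 0.6858]
J₁: ẑ×o_n = [-1.0904, 0.0907, 0.0000], ω = ẑ
J2: z=[-0.1045, 0.9945, 0.0000] o=[0.3580, 0.0376, 0.3800] → [0.3042, 0.0320, 0.1558, -0.1045, 0.9945, 0.0000]
J3: z=[0.8861, 0.0931, 0.4540] o=[0.1623, 0.5098, 0.6651] → [-0.2617, -0.0509, 0.5212, 0.8861, 0.0931, 0.4540]
J4: z=[0.8861, 0.0931, 0.4540] o=[0.1254, 1.1559, 0.6046] → [0.0373, -0.0878, -0.0548, 0.8861, 0.0931, 0.4540]
q̇ = J⁺·V = [0.8720, 0.8880, 0.6720, -0.9860]

0.8720 0.8880 0.6720 -0.9860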